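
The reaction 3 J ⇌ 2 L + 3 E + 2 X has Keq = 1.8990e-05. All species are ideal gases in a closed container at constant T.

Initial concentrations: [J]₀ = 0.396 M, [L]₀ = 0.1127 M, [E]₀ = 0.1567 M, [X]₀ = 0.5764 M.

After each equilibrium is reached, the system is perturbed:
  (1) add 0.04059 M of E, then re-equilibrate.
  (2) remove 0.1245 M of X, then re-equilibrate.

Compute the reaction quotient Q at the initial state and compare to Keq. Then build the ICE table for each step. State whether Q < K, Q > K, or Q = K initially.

Q₀ = 2.6147e-04; Q > K (proceeds reverse)

Q₀ = 2.6147e-04 vs Keq = 1.8990e-05 ⇒ Q>K, reverse
Step 1:
                    J           L           E           X
  I             0.396      0.1127      0.1567      0.5764
  C            0.0553    -0.03687     -0.0553    -0.03687
  E            0.4513     0.07583      0.1014      0.5395
  solve Keq expr → x = -0.01843; check Q = 1.8990e-05
Then add 0.04059 M of E.
Step 2:
                    J           L           E           X
  I            0.4513     0.07583       0.142      0.5395
  C           0.01978    -0.01318    -0.01978    -0.01318
  E            0.4711     0.06265      0.1222      0.5264
  solve Keq expr → x = -0.006592; check Q = 1.8990e-05
Then remove 0.1245 M of X.
Step 3:
                    J           L           E           X
  I            0.4711     0.06265      0.1222      0.4019
  C          -0.01008    0.006722     0.01008    0.006722
  E             0.461     0.06937      0.1323      0.4086
  solve Keq expr → x = 0.003361; check Q = 1.8990e-05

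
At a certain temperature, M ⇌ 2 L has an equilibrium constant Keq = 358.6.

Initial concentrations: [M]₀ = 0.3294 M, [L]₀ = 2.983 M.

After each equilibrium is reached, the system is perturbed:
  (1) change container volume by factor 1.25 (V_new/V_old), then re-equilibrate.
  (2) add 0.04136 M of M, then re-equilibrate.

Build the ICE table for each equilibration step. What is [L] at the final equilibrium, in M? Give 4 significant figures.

[L]_eq = 2.948 M

Q₀ = 27.01 vs Keq = 358.6 ⇒ Q<K, forward
Step 1:
                   M          L
  I           0.3294      2.983
  C          -0.2938     0.5877
  E          0.03555      3.571
  solve Keq expr → x = 0.2938; check Q = 358.6
Then change container volume by factor 1.25 (V_new/V_old).
Step 2:
                   M          L
  I          0.02844      2.857
  C        -0.005513    0.01103
  E          0.02293      2.868
  solve Keq expr → x = 0.005513; check Q = 358.6
Then add 0.04136 M of M.
Step 3:
                   M          L
  I          0.06429      2.868
  C         -0.04006    0.08012
  E          0.02423      2.948
  solve Keq expr → x = 0.04006; check Q = 358.6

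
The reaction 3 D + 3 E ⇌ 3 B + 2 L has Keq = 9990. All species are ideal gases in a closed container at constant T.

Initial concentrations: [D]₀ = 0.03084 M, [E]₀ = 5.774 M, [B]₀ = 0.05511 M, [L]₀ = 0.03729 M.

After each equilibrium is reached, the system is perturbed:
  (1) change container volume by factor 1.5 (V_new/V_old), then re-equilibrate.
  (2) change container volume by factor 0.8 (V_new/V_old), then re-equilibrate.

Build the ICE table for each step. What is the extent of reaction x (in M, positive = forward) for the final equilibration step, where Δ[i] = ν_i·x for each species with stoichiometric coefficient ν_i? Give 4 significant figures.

Q₀ = 4.1219e-05 vs Keq = 9990 ⇒ Q<K, forward
Step 1:
                   D          E          B          L
  init       0.03084      5.774    0.05511    0.03729
  Δ         -0.03074   -0.03074    0.03074    0.02049
  eq      1.0373e-04      5.743    0.08585    0.05778
  solve Keq expr → x = 0.01025; check Q = 9990
Then change container volume by factor 1.5 (V_new/V_old).
Step 2:
                   D          E          B          L
  init    6.9152e-05      3.829    0.05723    0.03852
  Δ       9.9842e-06 9.9842e-06 -9.9842e-06 -6.6561e-06
  eq      7.9136e-05      3.829    0.05722    0.03851
  solve Keq expr → x = -3.3281e-06; check Q = 9990
Then change container volume by factor 0.8 (V_new/V_old).
Step 3:
                   D          E          B          L
  init    9.8920e-05      4.786    0.07153    0.04814
  Δ       -7.0756e-06 -7.0756e-06 7.0756e-06 4.7171e-06
  eq      9.1845e-05      4.786    0.07153    0.04815
  solve Keq expr → x = 2.3585e-06; check Q = 9990

x = 2.3585e-06 M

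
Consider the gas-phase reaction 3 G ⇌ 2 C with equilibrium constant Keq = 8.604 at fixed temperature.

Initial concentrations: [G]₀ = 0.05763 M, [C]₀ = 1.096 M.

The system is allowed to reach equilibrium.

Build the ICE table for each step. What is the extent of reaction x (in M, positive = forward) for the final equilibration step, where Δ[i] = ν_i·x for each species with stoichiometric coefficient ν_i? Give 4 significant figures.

Q₀ = 6276 vs Keq = 8.604 ⇒ Q>K, reverse
Step 1:
                  G         C
  Initial   0.05763     1.096
  Change     0.3782   -0.2521
  Equil      0.4358    0.8439
  solve Keq expr → x = -0.1261; check Q = 8.604

x = -0.1261 M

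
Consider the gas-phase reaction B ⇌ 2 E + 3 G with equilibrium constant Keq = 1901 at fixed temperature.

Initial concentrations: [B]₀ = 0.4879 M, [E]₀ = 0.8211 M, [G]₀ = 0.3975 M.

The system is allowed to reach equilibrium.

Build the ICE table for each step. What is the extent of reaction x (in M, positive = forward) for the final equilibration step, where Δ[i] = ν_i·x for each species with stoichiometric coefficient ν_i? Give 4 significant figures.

Q₀ = 0.08679 vs Keq = 1901 ⇒ Q<K, forward
Step 1:
                  B         E         G
  init       0.4879    0.8211    0.3975
  Δ         -0.4777    0.9554     1.433
  eq        0.01019     1.777     1.831
  solve Keq expr → x = 0.4777; check Q = 1901

x = 0.4777 M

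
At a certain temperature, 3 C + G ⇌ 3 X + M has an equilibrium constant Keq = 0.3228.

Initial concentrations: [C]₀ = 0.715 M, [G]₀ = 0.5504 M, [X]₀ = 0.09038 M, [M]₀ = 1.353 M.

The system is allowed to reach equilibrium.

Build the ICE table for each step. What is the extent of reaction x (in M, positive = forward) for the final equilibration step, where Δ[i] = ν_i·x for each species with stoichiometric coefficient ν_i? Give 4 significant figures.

Q₀ = 0.004965 vs Keq = 0.3228 ⇒ Q<K, forward
Step 1:
                   C          G          X          M
  init         0.715     0.5504    0.09038      1.353
  Δ           -0.172   -0.05734      0.172    0.05734
  eq           0.543     0.4931     0.2624       1.41
  solve Keq expr → x = 0.05734; check Q = 0.3228

x = 0.05734 M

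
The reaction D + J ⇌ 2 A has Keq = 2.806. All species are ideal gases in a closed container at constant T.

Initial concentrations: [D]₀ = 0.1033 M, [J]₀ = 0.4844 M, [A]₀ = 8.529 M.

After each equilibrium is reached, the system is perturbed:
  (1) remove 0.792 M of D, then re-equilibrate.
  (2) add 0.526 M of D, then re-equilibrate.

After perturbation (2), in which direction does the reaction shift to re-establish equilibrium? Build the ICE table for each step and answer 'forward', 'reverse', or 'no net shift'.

Q₀ = 1454 vs Keq = 2.806 ⇒ Q>K, reverse
Step 1:
                  D         J         A
  init       0.1033    0.4844     8.529
  Δ            2.19      2.19     -4.38
  eq          2.293     2.675     4.149
  solve Keq expr → x = -2.19; check Q = 2.806
Then remove 0.792 M of D.
Step 2:
                  D         J         A
  init        1.501     2.675     4.149
  Δ          0.2118    0.2118   -0.4237
  eq          1.713     2.886     3.725
  solve Keq expr → x = -0.2118; check Q = 2.806
Then add 0.526 M of D.
Step 3:
                  D         J         A
  init        2.239     2.886     3.725
  Δ         -0.1446   -0.1446    0.2893
  eq          2.095     2.742     4.014
  solve Keq expr → x = 0.1446; check Q = 2.806

Direction: forward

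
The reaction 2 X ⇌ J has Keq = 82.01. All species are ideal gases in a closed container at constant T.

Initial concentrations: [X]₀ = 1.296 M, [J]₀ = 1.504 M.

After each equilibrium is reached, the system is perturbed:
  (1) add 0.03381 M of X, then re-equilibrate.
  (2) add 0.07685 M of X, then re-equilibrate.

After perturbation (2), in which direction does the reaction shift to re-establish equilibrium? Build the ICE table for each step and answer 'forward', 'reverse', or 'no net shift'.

Direction: forward

Q₀ = 0.8954 vs Keq = 82.01 ⇒ Q<K, forward
Step 1:
                    X           J
  init          1.296       1.504
  Δ            -1.137      0.5685
  eq            0.159       2.073
  solve Keq expr → x = 0.5685; check Q = 82.01
Then add 0.03381 M of X.
Step 2:
                    X           J
  init         0.1928       2.073
  Δ          -0.03318     0.01659
  eq           0.1596       2.089
  solve Keq expr → x = 0.01659; check Q = 82.01
Then add 0.07685 M of X.
Step 3:
                    X           J
  init         0.2365       2.089
  Δ          -0.07542     0.03771
  eq            0.161       2.127
  solve Keq expr → x = 0.03771; check Q = 82.01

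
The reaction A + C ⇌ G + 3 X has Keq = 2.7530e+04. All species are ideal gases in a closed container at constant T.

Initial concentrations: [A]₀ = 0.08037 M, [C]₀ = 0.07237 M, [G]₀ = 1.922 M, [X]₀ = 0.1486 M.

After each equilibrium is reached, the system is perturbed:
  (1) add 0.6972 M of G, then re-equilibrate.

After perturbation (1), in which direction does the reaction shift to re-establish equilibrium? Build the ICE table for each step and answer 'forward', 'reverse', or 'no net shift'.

Direction: reverse

Q₀ = 1.084 vs Keq = 2.7530e+04 ⇒ Q<K, forward
Step 1:
                   A          C          G          X
  Initial    0.08037    0.07237      1.922     0.1486
  Change    -0.07195   -0.07195    0.07195     0.2159
  Equil     0.008417 4.1660e-04      1.994     0.3645
  solve Keq expr → x = 0.07195; check Q = 2.7530e+04
Then add 0.6972 M of G.
Step 2:
                   A          C          G          X
  Initial   0.008417 4.1660e-04      2.691     0.3645
  Change  1.3493e-04 1.3493e-04 -1.3493e-04 -4.0478e-04
  Equil     0.008552 5.5153e-04      2.691     0.3641
  solve Keq expr → x = -1.3493e-04; check Q = 2.7530e+04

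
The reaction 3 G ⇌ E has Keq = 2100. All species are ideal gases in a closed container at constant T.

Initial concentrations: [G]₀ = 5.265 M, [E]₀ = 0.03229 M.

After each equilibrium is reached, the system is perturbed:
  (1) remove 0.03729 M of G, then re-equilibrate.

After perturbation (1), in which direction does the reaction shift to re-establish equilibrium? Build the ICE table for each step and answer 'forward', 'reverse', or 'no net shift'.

Direction: reverse

Q₀ = 2.2124e-04 vs Keq = 2100 ⇒ Q<K, forward
Step 1:
                   G          E
  Initial      5.265    0.03229
  Change      -5.171      1.724
  Equil      0.09421      1.756
  solve Keq expr → x = 1.724; check Q = 2100
Then remove 0.03729 M of G.
Step 2:
                   G          E
  Initial    0.05692      1.756
  Change     0.03707   -0.01236
  Equil      0.09399      1.744
  solve Keq expr → x = -0.01236; check Q = 2100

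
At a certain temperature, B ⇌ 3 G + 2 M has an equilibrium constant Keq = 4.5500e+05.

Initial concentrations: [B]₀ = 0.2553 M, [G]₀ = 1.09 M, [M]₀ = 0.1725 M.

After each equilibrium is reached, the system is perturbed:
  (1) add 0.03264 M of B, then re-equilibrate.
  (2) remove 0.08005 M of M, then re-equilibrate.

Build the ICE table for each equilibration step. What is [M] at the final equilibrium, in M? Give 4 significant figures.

Q₀ = 0.1509 vs Keq = 4.5500e+05 ⇒ Q<K, forward
Step 1:
                   B          G          M
  init        0.2553       1.09     0.1725
  Δ          -0.2553     0.7659     0.5106
  eq      6.5553e-06      1.856     0.6831
  solve Keq expr → x = 0.2553; check Q = 4.5500e+05
Then add 0.03264 M of B.
Step 2:
                   B          G          M
  init       0.03265      1.856     0.6831
  Δ         -0.03264    0.09791    0.06527
  eq      9.1801e-06      1.954     0.7484
  solve Keq expr → x = 0.03264; check Q = 4.5500e+05
Then remove 0.08005 M of M.
Step 3:
                   B          G          M
  init    9.1801e-06      1.954     0.6683
  Δ       -1.8588e-06 5.5763e-06 3.7175e-06
  eq      7.3213e-06      1.954     0.6683
  solve Keq expr → x = 1.8588e-06; check Q = 4.5500e+05

[M]_eq = 0.6683 M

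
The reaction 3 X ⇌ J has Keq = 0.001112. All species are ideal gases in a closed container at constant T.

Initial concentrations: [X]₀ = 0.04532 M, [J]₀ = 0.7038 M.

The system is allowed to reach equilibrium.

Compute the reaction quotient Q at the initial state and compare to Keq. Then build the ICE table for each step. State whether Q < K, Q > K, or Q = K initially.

Q₀ = 7561; Q > K (proceeds reverse)

Q₀ = 7561 vs Keq = 0.001112 ⇒ Q>K, reverse
Step 1:
                   X          J
  I          0.04532     0.7038
  C            2.079    -0.6931
  E            2.125    0.01067
  solve Keq expr → x = -0.6931; check Q = 0.001112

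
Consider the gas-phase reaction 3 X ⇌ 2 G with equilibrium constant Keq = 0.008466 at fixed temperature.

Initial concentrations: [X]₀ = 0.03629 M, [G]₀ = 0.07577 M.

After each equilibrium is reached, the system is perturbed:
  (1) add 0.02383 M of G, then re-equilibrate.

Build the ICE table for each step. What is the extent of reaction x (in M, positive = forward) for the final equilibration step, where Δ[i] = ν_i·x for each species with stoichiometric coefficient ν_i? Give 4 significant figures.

x = -0.01101 M

Q₀ = 120.1 vs Keq = 0.008466 ⇒ Q>K, reverse
Step 1:
                   X          G
  I          0.03629    0.07577
  C           0.1062   -0.07082
  E           0.1425   0.004951
  solve Keq expr → x = -0.03541; check Q = 0.008466
Then add 0.02383 M of G.
Step 2:
                   X          G
  I           0.1425    0.02878
  C          0.03302   -0.02201
  E           0.1755   0.006767
  solve Keq expr → x = -0.01101; check Q = 0.008466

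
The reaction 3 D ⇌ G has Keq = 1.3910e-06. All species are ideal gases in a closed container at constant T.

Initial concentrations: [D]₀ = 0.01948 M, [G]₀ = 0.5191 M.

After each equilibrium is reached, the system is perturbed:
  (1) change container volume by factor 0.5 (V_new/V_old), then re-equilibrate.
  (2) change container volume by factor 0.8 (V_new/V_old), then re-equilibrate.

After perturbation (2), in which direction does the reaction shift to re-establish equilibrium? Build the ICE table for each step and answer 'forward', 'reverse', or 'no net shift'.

Direction: forward

Q₀ = 7.0224e+04 vs Keq = 1.3910e-06 ⇒ Q>K, reverse
Step 1:
                    D           G
  I           0.01948      0.5191
  C             1.557     -0.5191
  E             1.577  5.4529e-06
  solve Keq expr → x = -0.5191; check Q = 1.3910e-06
Then change container volume by factor 0.5 (V_new/V_old).
Step 2:
                    D           G
  I             3.154  1.0906e-05
  C       -9.8140e-05  3.2713e-05
  E             3.153  4.3619e-05
  solve Keq expr → x = 3.2713e-05; check Q = 1.3910e-06
Then change container volume by factor 0.8 (V_new/V_old).
Step 3:
                    D           G
  I             3.942  5.4524e-05
  C       -9.1991e-05  3.0664e-05
  E             3.942  8.5188e-05
  solve Keq expr → x = 3.0664e-05; check Q = 1.3910e-06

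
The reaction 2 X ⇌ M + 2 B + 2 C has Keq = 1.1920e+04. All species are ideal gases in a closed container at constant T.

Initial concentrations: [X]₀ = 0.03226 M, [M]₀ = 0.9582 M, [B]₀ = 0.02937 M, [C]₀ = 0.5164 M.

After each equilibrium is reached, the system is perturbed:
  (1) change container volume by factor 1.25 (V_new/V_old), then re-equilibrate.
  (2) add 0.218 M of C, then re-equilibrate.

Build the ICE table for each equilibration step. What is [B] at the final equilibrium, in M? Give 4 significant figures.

[B]_eq = 0.04904 M

Q₀ = 0.2118 vs Keq = 1.1920e+04 ⇒ Q<K, forward
Step 1:
                    X           M           B           C
  init        0.03226      0.9582     0.02937      0.5164
  Δ          -0.03196     0.01598     0.03196     0.03196
  eq       3.0401e-04      0.9742     0.06133      0.5484
  solve Keq expr → x = 0.01598; check Q = 1.1920e+04
Then change container volume by factor 1.25 (V_new/V_old).
Step 2:
                    X           M           B           C
  init     2.4321e-04      0.7793     0.04906      0.4387
  Δ       -6.8907e-05  3.4453e-05  6.8907e-05  6.8907e-05
  eq       1.7430e-04      0.7794     0.04913      0.4388
  solve Keq expr → x = 3.4453e-05; check Q = 1.1920e+04
Then add 0.218 M of C.
Step 3:
                    X           M           B           C
  init     1.7430e-04      0.7794     0.04913      0.6568
  Δ        8.6105e-05 -4.3053e-05 -8.6105e-05 -8.6105e-05
  eq       2.6041e-04      0.7793     0.04904      0.6567
  solve Keq expr → x = -4.3053e-05; check Q = 1.1920e+04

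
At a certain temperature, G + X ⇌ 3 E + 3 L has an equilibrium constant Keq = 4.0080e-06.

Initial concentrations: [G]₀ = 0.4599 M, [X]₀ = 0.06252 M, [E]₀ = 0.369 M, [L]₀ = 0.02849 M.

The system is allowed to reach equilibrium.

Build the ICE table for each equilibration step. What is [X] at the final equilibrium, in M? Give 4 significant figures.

[X]_eq = 0.06731 M

Q₀ = 4.0409e-05 vs Keq = 4.0080e-06 ⇒ Q>K, reverse
Step 1:
                    G           X           E           L
  I            0.4599     0.06252       0.369     0.02849
  C          0.004792    0.004792    -0.01438    -0.01438
  E            0.4647     0.06731      0.3546     0.01411
  solve Keq expr → x = -0.004792; check Q = 4.0080e-06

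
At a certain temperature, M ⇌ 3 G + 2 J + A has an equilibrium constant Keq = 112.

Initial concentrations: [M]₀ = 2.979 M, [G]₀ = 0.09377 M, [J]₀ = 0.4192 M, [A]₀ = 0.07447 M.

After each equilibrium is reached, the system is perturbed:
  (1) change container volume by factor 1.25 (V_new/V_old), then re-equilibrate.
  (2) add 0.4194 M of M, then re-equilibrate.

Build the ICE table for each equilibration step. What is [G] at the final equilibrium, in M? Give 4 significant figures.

Q₀ = 3.6220e-06 vs Keq = 112 ⇒ Q<K, forward
Step 1:
                   M          G          J          A
  init         2.979    0.09377     0.4192    0.07447
  Δ           -1.029      3.088      2.059      1.029
  eq            1.95      3.182      2.478      1.104
  solve Keq expr → x = 1.029; check Q = 112
Then change container volume by factor 1.25 (V_new/V_old).
Step 2:
                   M          G          J          A
  init          1.56      2.546      1.982     0.8831
  Δ          -0.1637      0.491     0.3273     0.1637
  eq           1.396      3.037       2.31      1.047
  solve Keq expr → x = 0.1637; check Q = 112
Then add 0.4194 M of M.
Step 3:
                   M          G          J          A
  init         1.815      3.037       2.31      1.047
  Δ         -0.04309     0.1293    0.08618    0.04309
  eq           1.772      3.166      2.396       1.09
  solve Keq expr → x = 0.04309; check Q = 112

[G]_eq = 3.166 M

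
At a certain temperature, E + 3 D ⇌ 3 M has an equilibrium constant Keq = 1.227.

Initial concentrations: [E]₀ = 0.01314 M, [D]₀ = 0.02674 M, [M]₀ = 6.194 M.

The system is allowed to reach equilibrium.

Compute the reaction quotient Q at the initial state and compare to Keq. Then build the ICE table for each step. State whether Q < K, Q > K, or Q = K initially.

Q₀ = 9.4588e+08; Q > K (proceeds reverse)

Q₀ = 9.4588e+08 vs Keq = 1.227 ⇒ Q>K, reverse
Step 1:
                    E           D           M
  init        0.01314     0.02674       6.194
  Δ            0.9917       2.975      -2.975
  eq            1.005       3.002       3.219
  solve Keq expr → x = -0.9917; check Q = 1.227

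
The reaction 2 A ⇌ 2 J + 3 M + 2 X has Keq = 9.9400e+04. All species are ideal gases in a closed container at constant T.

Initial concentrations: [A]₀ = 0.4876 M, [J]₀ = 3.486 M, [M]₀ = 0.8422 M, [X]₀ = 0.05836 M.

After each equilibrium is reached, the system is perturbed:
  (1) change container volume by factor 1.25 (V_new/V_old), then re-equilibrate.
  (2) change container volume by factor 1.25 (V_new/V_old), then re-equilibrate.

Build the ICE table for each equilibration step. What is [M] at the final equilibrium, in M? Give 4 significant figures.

[M]_eq = 1.003 M

Q₀ = 0.104 vs Keq = 9.9400e+04 ⇒ Q<K, forward
Step 1:
                  A         J         M         X
  I          0.4876     3.486    0.8422   0.05836
  C         -0.4746    0.4746    0.7119    0.4746
  E         0.01297     3.961     1.554     0.533
  solve Keq expr → x = 0.2373; check Q = 9.9400e+04
Then change container volume by factor 1.25 (V_new/V_old).
Step 2:
                  A         J         M         X
  I         0.01038     3.169     1.243    0.4264
  C       -0.004322  0.004322  0.006483  0.004322
  E        0.006056     3.173      1.25    0.4307
  solve Keq expr → x = 0.002161; check Q = 9.9400e+04
Then change container volume by factor 1.25 (V_new/V_old).
Step 3:
                  A         J         M         X
  I        0.004845     2.538    0.9998    0.3446
  C        -0.00204   0.00204   0.00306   0.00204
  E        0.002805      2.54     1.003    0.3466
  solve Keq expr → x = 0.00102; check Q = 9.9400e+04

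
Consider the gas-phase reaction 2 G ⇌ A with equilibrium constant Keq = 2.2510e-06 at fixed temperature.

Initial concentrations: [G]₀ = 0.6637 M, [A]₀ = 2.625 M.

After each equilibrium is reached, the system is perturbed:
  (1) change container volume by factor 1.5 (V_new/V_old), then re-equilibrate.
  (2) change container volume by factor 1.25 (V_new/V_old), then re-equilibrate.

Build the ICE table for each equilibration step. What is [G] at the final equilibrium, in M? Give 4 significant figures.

[G]_eq = 3.154 M

Q₀ = 5.959 vs Keq = 2.2510e-06 ⇒ Q>K, reverse
Step 1:
                  G         A
  Initial    0.6637     2.625
  Change       5.25    -2.625
  Equil       5.914 7.8717e-05
  solve Keq expr → x = -2.625; check Q = 2.2510e-06
Then change container volume by factor 1.5 (V_new/V_old).
Step 2:
                  G         A
  Initial     3.942 5.2478e-05
  Change  3.4984e-05 -1.7492e-05
  Equil       3.942 3.4986e-05
  solve Keq expr → x = -1.7492e-05; check Q = 2.2510e-06
Then change container volume by factor 1.25 (V_new/V_old).
Step 3:
                  G         A
  Initial     3.154 2.7989e-05
  Change  1.1195e-05 -5.5976e-06
  Equil       3.154 2.2391e-05
  solve Keq expr → x = -5.5976e-06; check Q = 2.2510e-06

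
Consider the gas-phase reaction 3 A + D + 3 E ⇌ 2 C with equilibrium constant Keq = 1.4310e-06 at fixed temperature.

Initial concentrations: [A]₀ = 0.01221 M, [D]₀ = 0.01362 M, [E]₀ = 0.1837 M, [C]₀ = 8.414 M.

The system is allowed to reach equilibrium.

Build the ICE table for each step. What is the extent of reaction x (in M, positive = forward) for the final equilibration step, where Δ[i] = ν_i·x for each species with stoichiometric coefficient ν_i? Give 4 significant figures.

Q₀ = 4.6063e+11 vs Keq = 1.4310e-06 ⇒ Q>K, reverse
Step 1:
                    A           D           E           C
  I           0.01221     0.01362      0.1837       8.414
  C             9.642       3.214       9.642      -6.428
  E             9.655       3.228       9.826       1.986
  solve Keq expr → x = -3.214; check Q = 1.4310e-06

x = -3.214 M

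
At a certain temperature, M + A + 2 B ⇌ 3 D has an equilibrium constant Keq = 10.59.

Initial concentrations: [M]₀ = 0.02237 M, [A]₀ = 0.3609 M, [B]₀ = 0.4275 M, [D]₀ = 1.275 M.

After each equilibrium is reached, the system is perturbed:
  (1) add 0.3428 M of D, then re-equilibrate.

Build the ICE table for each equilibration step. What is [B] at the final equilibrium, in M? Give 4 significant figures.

[B]_eq = 0.8429 M

Q₀ = 1405 vs Keq = 10.59 ⇒ Q>K, reverse
Step 1:
                   M          A          B          D
  I          0.02237     0.3609     0.4275      1.275
  C           0.1553     0.1553     0.3107     -0.466
  E           0.1777     0.5162     0.7382      0.809
  solve Keq expr → x = -0.1553; check Q = 10.59
Then add 0.3428 M of D.
Step 2:
                   M          A          B          D
  I           0.1777     0.5162     0.7382      1.152
  C          0.05235    0.05235     0.1047    -0.1571
  E           0.2301     0.5686     0.8429     0.9947
  solve Keq expr → x = -0.05235; check Q = 10.59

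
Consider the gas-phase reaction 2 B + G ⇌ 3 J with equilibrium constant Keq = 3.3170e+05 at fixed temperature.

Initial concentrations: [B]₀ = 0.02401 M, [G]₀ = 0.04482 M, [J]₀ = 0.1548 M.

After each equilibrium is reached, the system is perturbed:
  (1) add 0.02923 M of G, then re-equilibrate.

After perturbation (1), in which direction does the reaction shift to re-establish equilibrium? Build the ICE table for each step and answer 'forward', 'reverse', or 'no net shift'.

Direction: forward

Q₀ = 143.6 vs Keq = 3.3170e+05 ⇒ Q<K, forward
Step 1:
                    B           G           J
  Initial     0.02401     0.04482      0.1548
  Change     -0.02322    -0.01161     0.03483
  Equil    7.8683e-04     0.03321      0.1896
  solve Keq expr → x = 0.01161; check Q = 3.3170e+05
Then add 0.02923 M of G.
Step 2:
                    B           G           J
  Initial  7.8683e-04     0.06244      0.1896
  Change  -2.1108e-04 -1.0554e-04  3.1662e-04
  Equil    5.7575e-04     0.06233        0.19
  solve Keq expr → x = 1.0554e-04; check Q = 3.3170e+05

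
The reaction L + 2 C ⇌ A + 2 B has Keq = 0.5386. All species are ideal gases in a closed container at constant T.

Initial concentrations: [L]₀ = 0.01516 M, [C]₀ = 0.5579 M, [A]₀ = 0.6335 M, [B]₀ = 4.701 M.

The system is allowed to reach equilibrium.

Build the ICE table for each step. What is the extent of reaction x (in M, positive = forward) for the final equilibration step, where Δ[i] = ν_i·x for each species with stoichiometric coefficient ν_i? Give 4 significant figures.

Q₀ = 2967 vs Keq = 0.5386 ⇒ Q>K, reverse
Step 1:
                    L           C           A           B
  init        0.01516      0.5579      0.6335       4.701
  Δ             0.564       1.128      -0.564      -1.128
  eq           0.5792       1.686     0.06946       3.573
  solve Keq expr → x = -0.564; check Q = 0.5386

x = -0.564 M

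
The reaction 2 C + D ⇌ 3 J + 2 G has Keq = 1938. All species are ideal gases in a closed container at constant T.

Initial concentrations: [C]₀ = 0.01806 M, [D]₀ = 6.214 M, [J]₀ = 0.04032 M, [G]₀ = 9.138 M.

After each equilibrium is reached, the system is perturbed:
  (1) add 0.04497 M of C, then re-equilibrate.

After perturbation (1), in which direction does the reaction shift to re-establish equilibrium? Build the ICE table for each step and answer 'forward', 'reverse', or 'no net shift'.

Q₀ = 2.701 vs Keq = 1938 ⇒ Q<K, forward
Step 1:
                  C         D         J         G
  Initial   0.01806     6.214   0.04032     9.138
  Change   -0.01667 -0.008333     0.025   0.01667
  Equil    0.001394     6.206   0.06532     9.155
  solve Keq expr → x = 0.008333; check Q = 1938
Then add 0.04497 M of C.
Step 2:
                  C         D         J         G
  Initial   0.04636     6.206   0.06532     9.155
  Change   -0.04247  -0.02124   0.06371   0.04247
  Equil    0.003893     6.184     0.129     9.197
  solve Keq expr → x = 0.02124; check Q = 1938

Direction: forward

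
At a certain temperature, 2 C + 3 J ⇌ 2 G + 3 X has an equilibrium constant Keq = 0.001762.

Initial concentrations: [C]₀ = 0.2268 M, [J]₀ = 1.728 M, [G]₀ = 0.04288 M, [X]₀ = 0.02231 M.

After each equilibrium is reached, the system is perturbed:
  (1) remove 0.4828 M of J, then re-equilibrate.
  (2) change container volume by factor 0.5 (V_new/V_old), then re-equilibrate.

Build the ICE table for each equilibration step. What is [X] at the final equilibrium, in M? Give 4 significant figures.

Q₀ = 7.6929e-08 vs Keq = 0.001762 ⇒ Q<K, forward
Step 1:
                    C           J           G           X
  I            0.2268       1.728     0.04288     0.02231
  C           -0.1011     -0.1516      0.1011      0.1516
  E            0.1257       1.576       0.144      0.1739
  solve Keq expr → x = 0.05054; check Q = 0.001762
Then remove 0.4828 M of J.
Step 2:
                    C           J           G           X
  I            0.1257       1.094       0.144      0.1739
  C           0.01774     0.02661    -0.01774    -0.02661
  E            0.1434        1.12      0.1262      0.1473
  solve Keq expr → x = -0.008868; check Q = 0.001762
Then change container volume by factor 0.5 (V_new/V_old).
Step 3:
                    C           J           G           X
  I            0.2869        2.24      0.2525      0.2947
  C                 0           0           0           0
  E            0.2869        2.24      0.2525      0.2947
  solve Keq expr → x = 0; check Q = 0.001762

[X]_eq = 0.2947 M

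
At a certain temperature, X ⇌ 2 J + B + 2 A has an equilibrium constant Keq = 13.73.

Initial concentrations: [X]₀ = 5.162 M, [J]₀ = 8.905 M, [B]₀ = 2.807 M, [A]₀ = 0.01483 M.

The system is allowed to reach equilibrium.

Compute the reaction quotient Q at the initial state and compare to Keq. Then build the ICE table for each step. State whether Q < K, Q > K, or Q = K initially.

Q₀ = 0.009484; Q < K (proceeds forward)

Q₀ = 0.009484 vs Keq = 13.73 ⇒ Q<K, forward
Step 1:
                   X          J          B          A
  I            5.162      8.905      2.807    0.01483
  C          -0.2431     0.4862     0.2431     0.4862
  E            4.919      9.391       3.05     0.5011
  solve Keq expr → x = 0.2431; check Q = 13.73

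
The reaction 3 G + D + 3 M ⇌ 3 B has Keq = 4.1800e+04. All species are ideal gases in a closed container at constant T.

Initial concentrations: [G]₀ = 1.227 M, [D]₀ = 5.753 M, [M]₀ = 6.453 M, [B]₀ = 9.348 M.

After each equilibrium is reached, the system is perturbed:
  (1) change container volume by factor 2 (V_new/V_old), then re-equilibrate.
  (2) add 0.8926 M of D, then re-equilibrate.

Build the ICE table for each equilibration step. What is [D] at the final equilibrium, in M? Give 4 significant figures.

Q₀ = 0.2861 vs Keq = 4.1800e+04 ⇒ Q<K, forward
Step 1:
                  G         D         M         B
  init        1.227     5.753     6.453     9.348
  Δ          -1.194    -0.398    -1.194     1.194
  eq        0.03301     5.355     5.259     10.54
  solve Keq expr → x = 0.398; check Q = 4.1800e+04
Then change container volume by factor 2 (V_new/V_old).
Step 2:
                  G         D         M         B
  init      0.01651     2.678      2.63     5.271
  Δ         0.02447  0.008157   0.02447  -0.02447
  eq        0.04098     2.686     2.654     5.247
  solve Keq expr → x = -0.008157; check Q = 4.1800e+04
Then add 0.8926 M of D.
Step 3:
                  G         D         M         B
  init      0.04098     3.578     2.654     5.247
  Δ       -0.003656 -0.001219 -0.003656  0.003656
  eq        0.03732     3.577      2.65      5.25
  solve Keq expr → x = 0.001219; check Q = 4.1800e+04

[D]_eq = 3.577 M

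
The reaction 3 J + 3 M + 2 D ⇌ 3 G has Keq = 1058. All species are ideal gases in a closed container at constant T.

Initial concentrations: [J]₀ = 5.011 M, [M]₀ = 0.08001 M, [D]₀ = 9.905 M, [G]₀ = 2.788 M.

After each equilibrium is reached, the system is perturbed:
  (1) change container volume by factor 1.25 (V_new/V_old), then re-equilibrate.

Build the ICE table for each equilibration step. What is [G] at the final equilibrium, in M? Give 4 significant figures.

[G]_eq = 2.28 M

Q₀ = 3.427 vs Keq = 1058 ⇒ Q<K, forward
Step 1:
                  J         M         D         G
  init        5.011   0.08001     9.905     2.788
  Δ        -0.06768  -0.06768  -0.04512   0.06768
  eq          4.943   0.01233      9.86     2.856
  solve Keq expr → x = 0.02256; check Q = 1058
Then change container volume by factor 1.25 (V_new/V_old).
Step 2:
                  J         M         D         G
  init        3.955  0.009864     7.888     2.285
  Δ        0.004397  0.004397  0.002931 -0.004397
  eq          3.959   0.01426     7.891      2.28
  solve Keq expr → x = -0.001466; check Q = 1058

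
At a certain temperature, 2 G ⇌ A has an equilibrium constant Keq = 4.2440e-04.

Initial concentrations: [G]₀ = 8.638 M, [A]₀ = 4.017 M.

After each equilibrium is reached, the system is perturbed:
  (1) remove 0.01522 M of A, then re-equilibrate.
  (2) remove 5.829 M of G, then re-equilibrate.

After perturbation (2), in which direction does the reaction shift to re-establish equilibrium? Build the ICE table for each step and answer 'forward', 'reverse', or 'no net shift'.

Q₀ = 0.05384 vs Keq = 4.2440e-04 ⇒ Q>K, reverse
Step 1:
                  G         A
  init        8.638     4.017
  Δ           7.805    -3.902
  eq          16.44    0.1147
  solve Keq expr → x = -3.902; check Q = 4.2440e-04
Then remove 0.01522 M of A.
Step 2:
                  G         A
  init        16.44   0.09952
  Δ        -0.02961   0.01481
  eq          16.41    0.1143
  solve Keq expr → x = 0.01481; check Q = 4.2440e-04
Then remove 5.829 M of G.
Step 3:
                  G         A
  init        10.58    0.1143
  Δ          0.1312   -0.0656
  eq          10.72   0.04873
  solve Keq expr → x = -0.0656; check Q = 4.2440e-04

Direction: reverse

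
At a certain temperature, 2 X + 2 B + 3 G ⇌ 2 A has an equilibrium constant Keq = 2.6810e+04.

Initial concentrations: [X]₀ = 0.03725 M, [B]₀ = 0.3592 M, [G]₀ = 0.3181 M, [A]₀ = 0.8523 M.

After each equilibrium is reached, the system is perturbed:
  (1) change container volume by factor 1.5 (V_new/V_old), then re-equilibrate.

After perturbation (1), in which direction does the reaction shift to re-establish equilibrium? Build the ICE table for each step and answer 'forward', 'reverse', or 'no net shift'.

Direction: reverse

Q₀ = 1.2606e+05 vs Keq = 2.6810e+04 ⇒ Q>K, reverse
Step 1:
                  X         B         G         A
  Initial   0.03725    0.3592    0.3181    0.8523
  Change    0.02486   0.02486   0.03729  -0.02486
  Equil     0.06211    0.3841    0.3554    0.8274
  solve Keq expr → x = -0.01243; check Q = 2.6810e+04
Then change container volume by factor 1.5 (V_new/V_old).
Step 2:
                  X         B         G         A
  Initial    0.0414     0.256    0.2369    0.5516
  Change    0.03151   0.03151   0.04727  -0.03151
  Equil     0.07292    0.2875    0.2842    0.5201
  solve Keq expr → x = -0.01576; check Q = 2.6810e+04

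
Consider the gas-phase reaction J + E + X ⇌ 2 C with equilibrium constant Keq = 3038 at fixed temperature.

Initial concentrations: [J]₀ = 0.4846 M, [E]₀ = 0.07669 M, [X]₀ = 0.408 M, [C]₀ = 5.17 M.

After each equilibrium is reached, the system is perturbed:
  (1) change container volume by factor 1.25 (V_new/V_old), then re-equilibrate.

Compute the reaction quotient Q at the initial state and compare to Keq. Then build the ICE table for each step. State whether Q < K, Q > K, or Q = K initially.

Q₀ = 1763; Q < K (proceeds forward)

Q₀ = 1763 vs Keq = 3038 ⇒ Q<K, forward
Step 1:
                  J         E         X         C
  init       0.4846   0.07669     0.408      5.17
  Δ        -0.02557  -0.02557  -0.02557   0.05115
  eq          0.459   0.05112    0.3824     5.221
  solve Keq expr → x = 0.02557; check Q = 3038
Then change container volume by factor 1.25 (V_new/V_old).
Step 2:
                  J         E         X         C
  init       0.3672   0.04089    0.3059     4.177
  Δ        0.007613  0.007613  0.007613  -0.01523
  eq         0.3748   0.04851    0.3136     4.162
  solve Keq expr → x = -0.007613; check Q = 3038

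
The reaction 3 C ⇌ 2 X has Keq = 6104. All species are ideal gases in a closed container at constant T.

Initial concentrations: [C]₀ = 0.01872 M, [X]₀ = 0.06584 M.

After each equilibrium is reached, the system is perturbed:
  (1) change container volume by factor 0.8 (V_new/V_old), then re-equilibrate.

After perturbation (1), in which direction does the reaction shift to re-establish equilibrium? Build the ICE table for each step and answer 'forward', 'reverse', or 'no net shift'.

Direction: forward

Q₀ = 660.8 vs Keq = 6104 ⇒ Q<K, forward
Step 1:
                  C         X
  Initial   0.01872   0.06584
  Change  -0.009249  0.006166
  Equil    0.009471   0.07201
  solve Keq expr → x = 0.003083; check Q = 6104
Then change container volume by factor 0.8 (V_new/V_old).
Step 2:
                  C         X
  Initial   0.01184   0.09001
  Change  -8.0495e-04 5.3663e-04
  Equil     0.01103   0.09054
  solve Keq expr → x = 2.6832e-04; check Q = 6104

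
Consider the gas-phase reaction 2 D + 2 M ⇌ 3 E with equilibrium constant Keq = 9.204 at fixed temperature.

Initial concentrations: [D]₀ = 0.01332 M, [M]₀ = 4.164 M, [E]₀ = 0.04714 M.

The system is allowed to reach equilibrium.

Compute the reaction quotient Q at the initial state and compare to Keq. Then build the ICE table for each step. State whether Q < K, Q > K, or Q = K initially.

Q₀ = 0.03405; Q < K (proceeds forward)

Q₀ = 0.03405 vs Keq = 9.204 ⇒ Q<K, forward
Step 1:
                   D          M          E
  I          0.01332      4.164    0.04714
  C           -0.012     -0.012      0.018
  E          0.00132      4.152    0.06514
  solve Keq expr → x = 0.006; check Q = 9.204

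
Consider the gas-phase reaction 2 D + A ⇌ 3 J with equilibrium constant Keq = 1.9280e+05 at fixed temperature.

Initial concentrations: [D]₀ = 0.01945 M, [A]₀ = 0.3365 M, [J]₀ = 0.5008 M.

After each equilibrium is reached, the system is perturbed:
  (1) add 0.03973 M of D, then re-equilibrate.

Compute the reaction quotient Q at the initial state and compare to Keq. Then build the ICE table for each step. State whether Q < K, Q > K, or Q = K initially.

Q₀ = 986.7 vs Keq = 1.9280e+05 ⇒ Q<K, forward
Step 1:
                  D         A         J
  init      0.01945    0.3365    0.5008
  Δ        -0.01792 -0.008962   0.02689
  eq       0.001525    0.3275    0.5277
  solve Keq expr → x = 0.008962; check Q = 1.9280e+05
Then add 0.03973 M of D.
Step 2:
                  D         A         J
  init      0.04126    0.3275    0.5277
  Δ        -0.03941  -0.01971   0.05912
  eq       0.001845    0.3078    0.5868
  solve Keq expr → x = 0.01971; check Q = 1.9280e+05

Q₀ = 986.7; Q < K (proceeds forward)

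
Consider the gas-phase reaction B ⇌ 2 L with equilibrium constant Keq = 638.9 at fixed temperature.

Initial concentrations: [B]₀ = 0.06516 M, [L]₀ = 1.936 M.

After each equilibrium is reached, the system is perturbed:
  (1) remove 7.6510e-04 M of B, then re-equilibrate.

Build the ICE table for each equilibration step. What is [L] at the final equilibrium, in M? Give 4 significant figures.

[L]_eq = 2.052 M

Q₀ = 57.52 vs Keq = 638.9 ⇒ Q<K, forward
Step 1:
                   B          L
  I          0.06516      1.936
  C         -0.05856     0.1171
  E         0.006598      2.053
  solve Keq expr → x = 0.05856; check Q = 638.9
Then remove 7.6510e-04 M of B.
Step 2:
                   B          L
  I         0.005833      2.053
  C       7.5539e-04  -0.001511
  E         0.006588      2.052
  solve Keq expr → x = -7.5539e-04; check Q = 638.9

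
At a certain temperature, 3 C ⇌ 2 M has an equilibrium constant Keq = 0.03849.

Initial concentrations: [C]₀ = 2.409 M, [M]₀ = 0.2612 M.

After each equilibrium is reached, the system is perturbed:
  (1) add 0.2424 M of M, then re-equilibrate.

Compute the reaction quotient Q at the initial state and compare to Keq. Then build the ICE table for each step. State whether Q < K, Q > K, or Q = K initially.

Q₀ = 0.00488; Q < K (proceeds forward)

Q₀ = 0.00488 vs Keq = 0.03849 ⇒ Q<K, forward
Step 1:
                   C          M
  I            2.409     0.2612
  C          -0.4284     0.2856
  E            1.981     0.5468
  solve Keq expr → x = 0.1428; check Q = 0.03849
Then add 0.2424 M of M.
Step 2:
                   C          M
  I            1.981     0.7892
  C           0.2219     -0.148
  E            2.202     0.6413
  solve Keq expr → x = -0.07398; check Q = 0.03849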